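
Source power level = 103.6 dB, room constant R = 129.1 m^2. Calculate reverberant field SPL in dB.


Given values:
  Lw = 103.6 dB, R = 129.1 m^2
Formula: SPL = Lw + 10 * log10(4 / R)
Compute 4 / R = 4 / 129.1 = 0.030984
Compute 10 * log10(0.030984) = -15.0886
SPL = 103.6 + (-15.0886) = 88.51

88.51 dB


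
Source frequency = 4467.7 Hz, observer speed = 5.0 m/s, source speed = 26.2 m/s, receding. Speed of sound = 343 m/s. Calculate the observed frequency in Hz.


Given values:
  f_s = 4467.7 Hz, v_o = 5.0 m/s, v_s = 26.2 m/s
  Direction: receding
Formula: f_o = f_s * (c - v_o) / (c + v_s)
Numerator: c - v_o = 343 - 5.0 = 338.0
Denominator: c + v_s = 343 + 26.2 = 369.2
f_o = 4467.7 * 338.0 / 369.2 = 4090.15

4090.15 Hz


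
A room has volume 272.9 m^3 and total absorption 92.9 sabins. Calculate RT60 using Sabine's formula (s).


Given values:
  V = 272.9 m^3
  A = 92.9 sabins
Formula: RT60 = 0.161 * V / A
Numerator: 0.161 * 272.9 = 43.9369
RT60 = 43.9369 / 92.9 = 0.473

0.473 s


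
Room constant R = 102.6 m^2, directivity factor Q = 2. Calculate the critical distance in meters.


Given values:
  R = 102.6 m^2, Q = 2
Formula: d_c = 0.141 * sqrt(Q * R)
Compute Q * R = 2 * 102.6 = 205.2
Compute sqrt(205.2) = 14.3248
d_c = 0.141 * 14.3248 = 2.02

2.02 m


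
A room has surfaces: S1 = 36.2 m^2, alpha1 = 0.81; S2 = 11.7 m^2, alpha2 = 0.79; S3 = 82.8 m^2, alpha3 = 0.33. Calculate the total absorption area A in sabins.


Given surfaces:
  Surface 1: 36.2 * 0.81 = 29.322
  Surface 2: 11.7 * 0.79 = 9.243
  Surface 3: 82.8 * 0.33 = 27.324
Formula: A = sum(Si * alpha_i)
A = 29.322 + 9.243 + 27.324
A = 65.89

65.89 sabins


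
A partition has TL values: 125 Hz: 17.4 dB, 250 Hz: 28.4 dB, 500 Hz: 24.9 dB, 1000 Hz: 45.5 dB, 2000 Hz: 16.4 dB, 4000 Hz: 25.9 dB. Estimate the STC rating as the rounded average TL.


Given TL values at each frequency:
  125 Hz: 17.4 dB
  250 Hz: 28.4 dB
  500 Hz: 24.9 dB
  1000 Hz: 45.5 dB
  2000 Hz: 16.4 dB
  4000 Hz: 25.9 dB
Formula: STC ~ round(average of TL values)
Sum = 17.4 + 28.4 + 24.9 + 45.5 + 16.4 + 25.9 = 158.5
Average = 158.5 / 6 = 26.42
Rounded: 26

26


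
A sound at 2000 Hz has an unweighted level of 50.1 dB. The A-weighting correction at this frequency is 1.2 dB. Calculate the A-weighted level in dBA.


Given values:
  SPL = 50.1 dB
  A-weighting at 2000 Hz = 1.2 dB
Formula: L_A = SPL + A_weight
L_A = 50.1 + (1.2)
L_A = 51.3

51.3 dBA


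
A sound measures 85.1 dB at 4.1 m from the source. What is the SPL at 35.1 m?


Given values:
  SPL1 = 85.1 dB, r1 = 4.1 m, r2 = 35.1 m
Formula: SPL2 = SPL1 - 20 * log10(r2 / r1)
Compute ratio: r2 / r1 = 35.1 / 4.1 = 8.561
Compute log10: log10(8.561) = 0.932524
Compute drop: 20 * 0.932524 = 18.6505
SPL2 = 85.1 - 18.6505 = 66.45

66.45 dB


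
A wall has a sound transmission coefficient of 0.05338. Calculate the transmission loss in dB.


Given values:
  tau = 0.05338
Formula: TL = 10 * log10(1 / tau)
Compute 1 / tau = 1 / 0.05338 = 18.7336
Compute log10(18.7336) = 1.272621
TL = 10 * 1.272621 = 12.73

12.73 dB


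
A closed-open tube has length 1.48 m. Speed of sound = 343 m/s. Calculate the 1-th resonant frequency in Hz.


Given values:
  Tube type: closed-open, L = 1.48 m, c = 343 m/s, n = 1
Formula: f_n = (2n - 1) * c / (4 * L)
Compute 2n - 1 = 2*1 - 1 = 1
Compute 4 * L = 4 * 1.48 = 5.92
f = 1 * 343 / 5.92
f = 57.94

57.94 Hz


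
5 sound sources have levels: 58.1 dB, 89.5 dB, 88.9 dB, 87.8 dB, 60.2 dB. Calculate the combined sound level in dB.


Formula: L_total = 10 * log10( sum(10^(Li/10)) )
  Source 1: 10^(58.1/10) = 645654.229
  Source 2: 10^(89.5/10) = 891250938.1337
  Source 3: 10^(88.9/10) = 776247116.6287
  Source 4: 10^(87.8/10) = 602559586.0744
  Source 5: 10^(60.2/10) = 1047128.5481
Sum of linear values = 2271750423.6139
L_total = 10 * log10(2271750423.6139) = 93.56

93.56 dB


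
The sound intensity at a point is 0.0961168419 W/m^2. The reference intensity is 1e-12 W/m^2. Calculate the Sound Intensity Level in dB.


Given values:
  I = 0.0961168419 W/m^2
  I_ref = 1e-12 W/m^2
Formula: SIL = 10 * log10(I / I_ref)
Compute ratio: I / I_ref = 96116841900
Compute log10: log10(96116841900) = 10.982799
Multiply: SIL = 10 * 10.982799 = 109.83

109.83 dB


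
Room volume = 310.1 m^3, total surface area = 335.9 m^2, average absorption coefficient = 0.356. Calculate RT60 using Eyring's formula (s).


Given values:
  V = 310.1 m^3, S = 335.9 m^2, alpha = 0.356
Formula: RT60 = 0.161 * V / (-S * ln(1 - alpha))
Compute ln(1 - 0.356) = ln(0.644) = -0.440057
Denominator: -335.9 * -0.440057 = 147.8151
Numerator: 0.161 * 310.1 = 49.9261
RT60 = 49.9261 / 147.8151 = 0.338

0.338 s


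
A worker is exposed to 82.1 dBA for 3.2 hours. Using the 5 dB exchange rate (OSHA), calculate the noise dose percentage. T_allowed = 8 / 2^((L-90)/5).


Given values:
  L = 82.1 dBA, T = 3.2 hours
Formula: T_allowed = 8 / 2^((L - 90) / 5)
Compute exponent: (82.1 - 90) / 5 = -1.58
Compute 2^(-1.58) = 0.334482
T_allowed = 8 / 0.334482 = 23.91758 hours
Dose = (T / T_allowed) * 100
Dose = (3.2 / 23.91758) * 100 = 13.38

13.38 %


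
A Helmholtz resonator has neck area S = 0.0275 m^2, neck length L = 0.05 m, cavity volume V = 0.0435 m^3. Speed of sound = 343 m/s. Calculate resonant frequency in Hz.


Given values:
  S = 0.0275 m^2, L = 0.05 m, V = 0.0435 m^3, c = 343 m/s
Formula: f = (c / (2*pi)) * sqrt(S / (V * L))
Compute V * L = 0.0435 * 0.05 = 0.002175
Compute S / (V * L) = 0.0275 / 0.002175 = 12.6437
Compute sqrt(12.6437) = 3.555798
Compute c / (2*pi) = 343 / 6.283185 = 54.590148
f = 54.590148 * 3.555798 = 194.11

194.11 Hz


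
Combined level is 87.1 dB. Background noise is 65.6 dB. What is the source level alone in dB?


Given values:
  L_total = 87.1 dB, L_bg = 65.6 dB
Formula: L_source = 10 * log10(10^(L_total/10) - 10^(L_bg/10))
Convert to linear:
  10^(87.1/10) = 512861383.9914
  10^(65.6/10) = 3630780.5477
Difference: 512861383.9914 - 3630780.5477 = 509230603.4437
L_source = 10 * log10(509230603.4437) = 87.07

87.07 dB


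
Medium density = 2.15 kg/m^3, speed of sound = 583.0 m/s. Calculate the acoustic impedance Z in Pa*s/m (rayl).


Given values:
  rho = 2.15 kg/m^3
  c = 583.0 m/s
Formula: Z = rho * c
Z = 2.15 * 583.0
Z = 1253.45

1253.45 rayl


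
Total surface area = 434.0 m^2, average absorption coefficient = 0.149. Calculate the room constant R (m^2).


Given values:
  S = 434.0 m^2, alpha = 0.149
Formula: R = S * alpha / (1 - alpha)
Numerator: 434.0 * 0.149 = 64.666
Denominator: 1 - 0.149 = 0.851
R = 64.666 / 0.851 = 75.99

75.99 m^2


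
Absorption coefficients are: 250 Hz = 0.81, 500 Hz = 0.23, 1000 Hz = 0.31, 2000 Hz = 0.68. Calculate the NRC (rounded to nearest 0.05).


Given values:
  a_250 = 0.81, a_500 = 0.23
  a_1000 = 0.31, a_2000 = 0.68
Formula: NRC = (a250 + a500 + a1000 + a2000) / 4
Sum = 0.81 + 0.23 + 0.31 + 0.68 = 2.03
NRC = 2.03 / 4 = 0.5075
Rounded to nearest 0.05: 0.5

0.5


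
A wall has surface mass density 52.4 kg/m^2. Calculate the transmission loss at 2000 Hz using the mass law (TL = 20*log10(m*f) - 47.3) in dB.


Given values:
  m = 52.4 kg/m^2, f = 2000 Hz
Formula: TL = 20 * log10(m * f) - 47.3
Compute m * f = 52.4 * 2000 = 104800.0
Compute log10(104800.0) = 5.020361
Compute 20 * 5.020361 = 100.4072
TL = 100.4072 - 47.3 = 53.11

53.11 dB


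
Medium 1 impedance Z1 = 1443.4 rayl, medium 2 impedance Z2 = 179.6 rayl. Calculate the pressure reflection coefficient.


Given values:
  Z1 = 1443.4 rayl, Z2 = 179.6 rayl
Formula: R = (Z2 - Z1) / (Z2 + Z1)
Numerator: Z2 - Z1 = 179.6 - 1443.4 = -1263.8
Denominator: Z2 + Z1 = 179.6 + 1443.4 = 1623.0
R = -1263.8 / 1623.0 = -0.7787

-0.7787


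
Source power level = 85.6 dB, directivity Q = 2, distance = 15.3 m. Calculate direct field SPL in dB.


Given values:
  Lw = 85.6 dB, Q = 2, r = 15.3 m
Formula: SPL = Lw + 10 * log10(Q / (4 * pi * r^2))
Compute 4 * pi * r^2 = 4 * pi * 15.3^2 = 2941.6617
Compute Q / denom = 2 / 2941.6617 = 0.00067989
Compute 10 * log10(0.00067989) = -31.6756
SPL = 85.6 + (-31.6756) = 53.92

53.92 dB


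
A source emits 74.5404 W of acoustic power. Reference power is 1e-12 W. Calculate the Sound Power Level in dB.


Given values:
  W = 74.5404 W
  W_ref = 1e-12 W
Formula: SWL = 10 * log10(W / W_ref)
Compute ratio: W / W_ref = 74540400000000
Compute log10: log10(74540400000000) = 13.872392
Multiply: SWL = 10 * 13.872392 = 138.72

138.72 dB


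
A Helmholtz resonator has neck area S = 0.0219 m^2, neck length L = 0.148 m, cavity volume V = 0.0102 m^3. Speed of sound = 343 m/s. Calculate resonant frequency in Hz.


Given values:
  S = 0.0219 m^2, L = 0.148 m, V = 0.0102 m^3, c = 343 m/s
Formula: f = (c / (2*pi)) * sqrt(S / (V * L))
Compute V * L = 0.0102 * 0.148 = 0.0015096
Compute S / (V * L) = 0.0219 / 0.0015096 = 14.5072
Compute sqrt(14.5072) = 3.808832
Compute c / (2*pi) = 343 / 6.283185 = 54.590148
f = 54.590148 * 3.808832 = 207.92

207.92 Hz


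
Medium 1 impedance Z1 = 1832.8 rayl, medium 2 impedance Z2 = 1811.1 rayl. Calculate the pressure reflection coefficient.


Given values:
  Z1 = 1832.8 rayl, Z2 = 1811.1 rayl
Formula: R = (Z2 - Z1) / (Z2 + Z1)
Numerator: Z2 - Z1 = 1811.1 - 1832.8 = -21.7
Denominator: Z2 + Z1 = 1811.1 + 1832.8 = 3643.9
R = -21.7 / 3643.9 = -0.006

-0.006


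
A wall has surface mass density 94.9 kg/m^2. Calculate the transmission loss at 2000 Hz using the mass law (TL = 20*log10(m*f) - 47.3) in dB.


Given values:
  m = 94.9 kg/m^2, f = 2000 Hz
Formula: TL = 20 * log10(m * f) - 47.3
Compute m * f = 94.9 * 2000 = 189800.0
Compute log10(189800.0) = 5.278296
Compute 20 * 5.278296 = 105.5659
TL = 105.5659 - 47.3 = 58.27

58.27 dB


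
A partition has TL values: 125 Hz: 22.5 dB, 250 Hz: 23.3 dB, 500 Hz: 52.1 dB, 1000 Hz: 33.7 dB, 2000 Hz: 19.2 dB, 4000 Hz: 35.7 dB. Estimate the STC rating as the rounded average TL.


Given TL values at each frequency:
  125 Hz: 22.5 dB
  250 Hz: 23.3 dB
  500 Hz: 52.1 dB
  1000 Hz: 33.7 dB
  2000 Hz: 19.2 dB
  4000 Hz: 35.7 dB
Formula: STC ~ round(average of TL values)
Sum = 22.5 + 23.3 + 52.1 + 33.7 + 19.2 + 35.7 = 186.5
Average = 186.5 / 6 = 31.08
Rounded: 31

31


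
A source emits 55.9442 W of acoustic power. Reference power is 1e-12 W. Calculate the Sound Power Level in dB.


Given values:
  W = 55.9442 W
  W_ref = 1e-12 W
Formula: SWL = 10 * log10(W / W_ref)
Compute ratio: W / W_ref = 55944200000000
Compute log10: log10(55944200000000) = 13.747755
Multiply: SWL = 10 * 13.747755 = 137.48

137.48 dB


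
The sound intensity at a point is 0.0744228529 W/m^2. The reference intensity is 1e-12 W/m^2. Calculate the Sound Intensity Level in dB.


Given values:
  I = 0.0744228529 W/m^2
  I_ref = 1e-12 W/m^2
Formula: SIL = 10 * log10(I / I_ref)
Compute ratio: I / I_ref = 74422852900
Compute log10: log10(74422852900) = 10.871706
Multiply: SIL = 10 * 10.871706 = 108.72

108.72 dB


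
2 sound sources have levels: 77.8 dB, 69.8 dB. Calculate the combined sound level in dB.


Formula: L_total = 10 * log10( sum(10^(Li/10)) )
  Source 1: 10^(77.8/10) = 60255958.6074
  Source 2: 10^(69.8/10) = 9549925.8602
Sum of linear values = 69805884.4676
L_total = 10 * log10(69805884.4676) = 78.44

78.44 dB


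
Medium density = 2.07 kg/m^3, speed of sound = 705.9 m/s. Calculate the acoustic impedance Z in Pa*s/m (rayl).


Given values:
  rho = 2.07 kg/m^3
  c = 705.9 m/s
Formula: Z = rho * c
Z = 2.07 * 705.9
Z = 1461.21

1461.21 rayl


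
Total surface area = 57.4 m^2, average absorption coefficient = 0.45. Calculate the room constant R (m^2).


Given values:
  S = 57.4 m^2, alpha = 0.45
Formula: R = S * alpha / (1 - alpha)
Numerator: 57.4 * 0.45 = 25.83
Denominator: 1 - 0.45 = 0.55
R = 25.83 / 0.55 = 46.96

46.96 m^2


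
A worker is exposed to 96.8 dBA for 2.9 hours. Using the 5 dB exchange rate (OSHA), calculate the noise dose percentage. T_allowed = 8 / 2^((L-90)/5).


Given values:
  L = 96.8 dBA, T = 2.9 hours
Formula: T_allowed = 8 / 2^((L - 90) / 5)
Compute exponent: (96.8 - 90) / 5 = 1.36
Compute 2^(1.36) = 2.566852
T_allowed = 8 / 2.566852 = 3.116658 hours
Dose = (T / T_allowed) * 100
Dose = (2.9 / 3.116658) * 100 = 93.05

93.05 %


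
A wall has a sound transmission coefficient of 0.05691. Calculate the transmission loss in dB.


Given values:
  tau = 0.05691
Formula: TL = 10 * log10(1 / tau)
Compute 1 / tau = 1 / 0.05691 = 17.5716
Compute log10(17.5716) = 1.244811
TL = 10 * 1.244811 = 12.45

12.45 dB


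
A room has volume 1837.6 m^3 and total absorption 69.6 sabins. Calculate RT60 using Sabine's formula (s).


Given values:
  V = 1837.6 m^3
  A = 69.6 sabins
Formula: RT60 = 0.161 * V / A
Numerator: 0.161 * 1837.6 = 295.8536
RT60 = 295.8536 / 69.6 = 4.251

4.251 s


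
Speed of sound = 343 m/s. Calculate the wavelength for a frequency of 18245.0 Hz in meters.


Given values:
  c = 343 m/s, f = 18245.0 Hz
Formula: lambda = c / f
lambda = 343 / 18245.0
lambda = 0.0188

0.0188 m


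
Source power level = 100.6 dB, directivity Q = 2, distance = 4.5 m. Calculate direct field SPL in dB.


Given values:
  Lw = 100.6 dB, Q = 2, r = 4.5 m
Formula: SPL = Lw + 10 * log10(Q / (4 * pi * r^2))
Compute 4 * pi * r^2 = 4 * pi * 4.5^2 = 254.469
Compute Q / denom = 2 / 254.469 = 0.0078595
Compute 10 * log10(0.0078595) = -21.0461
SPL = 100.6 + (-21.0461) = 79.55

79.55 dB


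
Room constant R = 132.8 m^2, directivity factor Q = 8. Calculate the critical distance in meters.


Given values:
  R = 132.8 m^2, Q = 8
Formula: d_c = 0.141 * sqrt(Q * R)
Compute Q * R = 8 * 132.8 = 1062.4
Compute sqrt(1062.4) = 32.5945
d_c = 0.141 * 32.5945 = 4.596

4.596 m


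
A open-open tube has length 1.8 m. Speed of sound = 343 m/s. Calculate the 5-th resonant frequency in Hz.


Given values:
  Tube type: open-open, L = 1.8 m, c = 343 m/s, n = 5
Formula: f_n = n * c / (2 * L)
Compute 2 * L = 2 * 1.8 = 3.6
f = 5 * 343 / 3.6
f = 476.39

476.39 Hz


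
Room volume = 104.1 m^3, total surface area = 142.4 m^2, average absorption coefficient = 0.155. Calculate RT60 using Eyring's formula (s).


Given values:
  V = 104.1 m^3, S = 142.4 m^2, alpha = 0.155
Formula: RT60 = 0.161 * V / (-S * ln(1 - alpha))
Compute ln(1 - 0.155) = ln(0.845) = -0.168419
Denominator: -142.4 * -0.168419 = 23.9829
Numerator: 0.161 * 104.1 = 16.7601
RT60 = 16.7601 / 23.9829 = 0.699

0.699 s


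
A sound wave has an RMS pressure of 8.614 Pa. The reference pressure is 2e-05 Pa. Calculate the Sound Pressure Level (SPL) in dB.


Given values:
  p = 8.614 Pa
  p_ref = 2e-05 Pa
Formula: SPL = 20 * log10(p / p_ref)
Compute ratio: p / p_ref = 8.614 / 2e-05 = 430700
Compute log10: log10(430700) = 5.634175
Multiply: SPL = 20 * 5.634175 = 112.68

112.68 dB


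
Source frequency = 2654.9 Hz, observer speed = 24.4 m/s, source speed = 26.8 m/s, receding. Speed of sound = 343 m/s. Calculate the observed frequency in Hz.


Given values:
  f_s = 2654.9 Hz, v_o = 24.4 m/s, v_s = 26.8 m/s
  Direction: receding
Formula: f_o = f_s * (c - v_o) / (c + v_s)
Numerator: c - v_o = 343 - 24.4 = 318.6
Denominator: c + v_s = 343 + 26.8 = 369.8
f_o = 2654.9 * 318.6 / 369.8 = 2287.32

2287.32 Hz


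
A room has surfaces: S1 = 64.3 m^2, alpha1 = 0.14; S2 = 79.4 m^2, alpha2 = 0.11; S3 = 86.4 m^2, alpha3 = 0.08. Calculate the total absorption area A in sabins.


Given surfaces:
  Surface 1: 64.3 * 0.14 = 9.002
  Surface 2: 79.4 * 0.11 = 8.734
  Surface 3: 86.4 * 0.08 = 6.912
Formula: A = sum(Si * alpha_i)
A = 9.002 + 8.734 + 6.912
A = 24.65

24.65 sabins


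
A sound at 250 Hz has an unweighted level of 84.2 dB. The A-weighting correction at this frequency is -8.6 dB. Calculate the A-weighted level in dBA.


Given values:
  SPL = 84.2 dB
  A-weighting at 250 Hz = -8.6 dB
Formula: L_A = SPL + A_weight
L_A = 84.2 + (-8.6)
L_A = 75.6

75.6 dBA


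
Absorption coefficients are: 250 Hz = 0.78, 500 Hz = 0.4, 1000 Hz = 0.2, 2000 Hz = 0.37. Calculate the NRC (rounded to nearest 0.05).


Given values:
  a_250 = 0.78, a_500 = 0.4
  a_1000 = 0.2, a_2000 = 0.37
Formula: NRC = (a250 + a500 + a1000 + a2000) / 4
Sum = 0.78 + 0.4 + 0.2 + 0.37 = 1.75
NRC = 1.75 / 4 = 0.4375
Rounded to nearest 0.05: 0.45

0.45


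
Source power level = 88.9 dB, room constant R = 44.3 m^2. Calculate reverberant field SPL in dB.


Given values:
  Lw = 88.9 dB, R = 44.3 m^2
Formula: SPL = Lw + 10 * log10(4 / R)
Compute 4 / R = 4 / 44.3 = 0.090293
Compute 10 * log10(0.090293) = -10.4435
SPL = 88.9 + (-10.4435) = 78.46

78.46 dB


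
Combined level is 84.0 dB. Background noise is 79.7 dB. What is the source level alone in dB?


Given values:
  L_total = 84.0 dB, L_bg = 79.7 dB
Formula: L_source = 10 * log10(10^(L_total/10) - 10^(L_bg/10))
Convert to linear:
  10^(84.0/10) = 251188643.151
  10^(79.7/10) = 93325430.0797
Difference: 251188643.151 - 93325430.0797 = 157863213.0713
L_source = 10 * log10(157863213.0713) = 81.98

81.98 dB


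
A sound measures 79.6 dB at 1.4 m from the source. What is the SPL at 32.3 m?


Given values:
  SPL1 = 79.6 dB, r1 = 1.4 m, r2 = 32.3 m
Formula: SPL2 = SPL1 - 20 * log10(r2 / r1)
Compute ratio: r2 / r1 = 32.3 / 1.4 = 23.0714
Compute log10: log10(23.0714) = 1.363074
Compute drop: 20 * 1.363074 = 27.2615
SPL2 = 79.6 - 27.2615 = 52.34

52.34 dB


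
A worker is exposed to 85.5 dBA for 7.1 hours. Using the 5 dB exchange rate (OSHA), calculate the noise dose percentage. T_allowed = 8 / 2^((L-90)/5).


Given values:
  L = 85.5 dBA, T = 7.1 hours
Formula: T_allowed = 8 / 2^((L - 90) / 5)
Compute exponent: (85.5 - 90) / 5 = -0.9
Compute 2^(-0.9) = 0.535887
T_allowed = 8 / 0.535887 = 14.92852 hours
Dose = (T / T_allowed) * 100
Dose = (7.1 / 14.92852) * 100 = 47.56

47.56 %


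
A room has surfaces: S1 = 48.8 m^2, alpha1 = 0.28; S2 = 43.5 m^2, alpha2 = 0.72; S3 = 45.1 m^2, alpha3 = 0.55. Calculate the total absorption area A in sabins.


Given surfaces:
  Surface 1: 48.8 * 0.28 = 13.664
  Surface 2: 43.5 * 0.72 = 31.32
  Surface 3: 45.1 * 0.55 = 24.805
Formula: A = sum(Si * alpha_i)
A = 13.664 + 31.32 + 24.805
A = 69.79

69.79 sabins


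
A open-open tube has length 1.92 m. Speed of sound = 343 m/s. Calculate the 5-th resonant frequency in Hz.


Given values:
  Tube type: open-open, L = 1.92 m, c = 343 m/s, n = 5
Formula: f_n = n * c / (2 * L)
Compute 2 * L = 2 * 1.92 = 3.84
f = 5 * 343 / 3.84
f = 446.61

446.61 Hz


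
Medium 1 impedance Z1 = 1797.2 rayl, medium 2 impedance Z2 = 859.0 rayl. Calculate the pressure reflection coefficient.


Given values:
  Z1 = 1797.2 rayl, Z2 = 859.0 rayl
Formula: R = (Z2 - Z1) / (Z2 + Z1)
Numerator: Z2 - Z1 = 859.0 - 1797.2 = -938.2
Denominator: Z2 + Z1 = 859.0 + 1797.2 = 2656.2
R = -938.2 / 2656.2 = -0.3532

-0.3532


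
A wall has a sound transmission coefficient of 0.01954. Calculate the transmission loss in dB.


Given values:
  tau = 0.01954
Formula: TL = 10 * log10(1 / tau)
Compute 1 / tau = 1 / 0.01954 = 51.1771
Compute log10(51.1771) = 1.709076
TL = 10 * 1.709076 = 17.09

17.09 dB


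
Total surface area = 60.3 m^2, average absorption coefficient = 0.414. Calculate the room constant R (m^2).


Given values:
  S = 60.3 m^2, alpha = 0.414
Formula: R = S * alpha / (1 - alpha)
Numerator: 60.3 * 0.414 = 24.9642
Denominator: 1 - 0.414 = 0.586
R = 24.9642 / 0.586 = 42.6

42.6 m^2


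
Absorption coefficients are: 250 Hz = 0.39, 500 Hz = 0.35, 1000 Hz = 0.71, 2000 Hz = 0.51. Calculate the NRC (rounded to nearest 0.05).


Given values:
  a_250 = 0.39, a_500 = 0.35
  a_1000 = 0.71, a_2000 = 0.51
Formula: NRC = (a250 + a500 + a1000 + a2000) / 4
Sum = 0.39 + 0.35 + 0.71 + 0.51 = 1.96
NRC = 1.96 / 4 = 0.49
Rounded to nearest 0.05: 0.5

0.5


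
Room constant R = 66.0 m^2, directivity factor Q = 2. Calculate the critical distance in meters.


Given values:
  R = 66.0 m^2, Q = 2
Formula: d_c = 0.141 * sqrt(Q * R)
Compute Q * R = 2 * 66.0 = 132.0
Compute sqrt(132.0) = 11.4891
d_c = 0.141 * 11.4891 = 1.62

1.62 m


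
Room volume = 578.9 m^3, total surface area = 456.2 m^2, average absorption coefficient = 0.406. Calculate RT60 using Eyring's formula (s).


Given values:
  V = 578.9 m^3, S = 456.2 m^2, alpha = 0.406
Formula: RT60 = 0.161 * V / (-S * ln(1 - alpha))
Compute ln(1 - 0.406) = ln(0.594) = -0.520876
Denominator: -456.2 * -0.520876 = 237.6236
Numerator: 0.161 * 578.9 = 93.2029
RT60 = 93.2029 / 237.6236 = 0.392

0.392 s


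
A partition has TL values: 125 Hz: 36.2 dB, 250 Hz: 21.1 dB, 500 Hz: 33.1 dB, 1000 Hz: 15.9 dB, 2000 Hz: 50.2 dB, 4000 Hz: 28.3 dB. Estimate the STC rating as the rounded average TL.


Given TL values at each frequency:
  125 Hz: 36.2 dB
  250 Hz: 21.1 dB
  500 Hz: 33.1 dB
  1000 Hz: 15.9 dB
  2000 Hz: 50.2 dB
  4000 Hz: 28.3 dB
Formula: STC ~ round(average of TL values)
Sum = 36.2 + 21.1 + 33.1 + 15.9 + 50.2 + 28.3 = 184.8
Average = 184.8 / 6 = 30.8
Rounded: 31

31


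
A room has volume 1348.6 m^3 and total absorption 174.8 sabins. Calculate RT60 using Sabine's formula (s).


Given values:
  V = 1348.6 m^3
  A = 174.8 sabins
Formula: RT60 = 0.161 * V / A
Numerator: 0.161 * 1348.6 = 217.1246
RT60 = 217.1246 / 174.8 = 1.242

1.242 s


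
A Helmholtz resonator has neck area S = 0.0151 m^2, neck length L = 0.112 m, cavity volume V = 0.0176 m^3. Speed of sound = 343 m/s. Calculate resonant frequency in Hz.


Given values:
  S = 0.0151 m^2, L = 0.112 m, V = 0.0176 m^3, c = 343 m/s
Formula: f = (c / (2*pi)) * sqrt(S / (V * L))
Compute V * L = 0.0176 * 0.112 = 0.0019712
Compute S / (V * L) = 0.0151 / 0.0019712 = 7.6603
Compute sqrt(7.6603) = 2.767725
Compute c / (2*pi) = 343 / 6.283185 = 54.590148
f = 54.590148 * 2.767725 = 151.09

151.09 Hz


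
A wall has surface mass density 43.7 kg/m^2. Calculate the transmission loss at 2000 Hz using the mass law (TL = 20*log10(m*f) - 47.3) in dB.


Given values:
  m = 43.7 kg/m^2, f = 2000 Hz
Formula: TL = 20 * log10(m * f) - 47.3
Compute m * f = 43.7 * 2000 = 87400.0
Compute log10(87400.0) = 4.941511
Compute 20 * 4.941511 = 98.8302
TL = 98.8302 - 47.3 = 51.53

51.53 dB


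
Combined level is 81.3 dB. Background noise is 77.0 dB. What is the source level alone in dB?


Given values:
  L_total = 81.3 dB, L_bg = 77.0 dB
Formula: L_source = 10 * log10(10^(L_total/10) - 10^(L_bg/10))
Convert to linear:
  10^(81.3/10) = 134896288.2592
  10^(77.0/10) = 50118723.3627
Difference: 134896288.2592 - 50118723.3627 = 84777564.8965
L_source = 10 * log10(84777564.8965) = 79.28

79.28 dB


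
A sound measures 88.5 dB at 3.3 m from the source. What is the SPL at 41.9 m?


Given values:
  SPL1 = 88.5 dB, r1 = 3.3 m, r2 = 41.9 m
Formula: SPL2 = SPL1 - 20 * log10(r2 / r1)
Compute ratio: r2 / r1 = 41.9 / 3.3 = 12.697
Compute log10: log10(12.697) = 1.103701
Compute drop: 20 * 1.103701 = 22.074
SPL2 = 88.5 - 22.074 = 66.43

66.43 dB


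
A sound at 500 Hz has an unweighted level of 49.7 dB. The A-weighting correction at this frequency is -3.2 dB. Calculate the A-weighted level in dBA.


Given values:
  SPL = 49.7 dB
  A-weighting at 500 Hz = -3.2 dB
Formula: L_A = SPL + A_weight
L_A = 49.7 + (-3.2)
L_A = 46.5

46.5 dBA


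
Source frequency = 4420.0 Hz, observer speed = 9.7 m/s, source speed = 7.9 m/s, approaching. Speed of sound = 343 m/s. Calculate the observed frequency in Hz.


Given values:
  f_s = 4420.0 Hz, v_o = 9.7 m/s, v_s = 7.9 m/s
  Direction: approaching
Formula: f_o = f_s * (c + v_o) / (c - v_s)
Numerator: c + v_o = 343 + 9.7 = 352.7
Denominator: c - v_s = 343 - 7.9 = 335.1
f_o = 4420.0 * 352.7 / 335.1 = 4652.15

4652.15 Hz


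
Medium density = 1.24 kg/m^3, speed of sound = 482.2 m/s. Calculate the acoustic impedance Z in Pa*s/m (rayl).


Given values:
  rho = 1.24 kg/m^3
  c = 482.2 m/s
Formula: Z = rho * c
Z = 1.24 * 482.2
Z = 597.93

597.93 rayl


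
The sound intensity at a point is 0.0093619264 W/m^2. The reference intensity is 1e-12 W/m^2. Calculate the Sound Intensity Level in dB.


Given values:
  I = 0.0093619264 W/m^2
  I_ref = 1e-12 W/m^2
Formula: SIL = 10 * log10(I / I_ref)
Compute ratio: I / I_ref = 9361926400
Compute log10: log10(9361926400) = 9.971365
Multiply: SIL = 10 * 9.971365 = 99.71

99.71 dB


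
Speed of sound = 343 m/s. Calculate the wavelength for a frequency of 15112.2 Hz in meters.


Given values:
  c = 343 m/s, f = 15112.2 Hz
Formula: lambda = c / f
lambda = 343 / 15112.2
lambda = 0.0227

0.0227 m


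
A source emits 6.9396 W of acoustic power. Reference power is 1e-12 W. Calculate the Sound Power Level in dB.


Given values:
  W = 6.9396 W
  W_ref = 1e-12 W
Formula: SWL = 10 * log10(W / W_ref)
Compute ratio: W / W_ref = 6939600000000
Compute log10: log10(6939600000000) = 12.841334
Multiply: SWL = 10 * 12.841334 = 128.41

128.41 dB


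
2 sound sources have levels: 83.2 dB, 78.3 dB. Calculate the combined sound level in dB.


Formula: L_total = 10 * log10( sum(10^(Li/10)) )
  Source 1: 10^(83.2/10) = 208929613.0854
  Source 2: 10^(78.3/10) = 67608297.5392
Sum of linear values = 276537910.6246
L_total = 10 * log10(276537910.6246) = 84.42

84.42 dB


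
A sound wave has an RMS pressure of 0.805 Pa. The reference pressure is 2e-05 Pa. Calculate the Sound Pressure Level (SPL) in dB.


Given values:
  p = 0.805 Pa
  p_ref = 2e-05 Pa
Formula: SPL = 20 * log10(p / p_ref)
Compute ratio: p / p_ref = 0.805 / 2e-05 = 40250
Compute log10: log10(40250) = 4.604766
Multiply: SPL = 20 * 4.604766 = 92.1

92.1 dB


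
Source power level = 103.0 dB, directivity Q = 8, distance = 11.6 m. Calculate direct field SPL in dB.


Given values:
  Lw = 103.0 dB, Q = 8, r = 11.6 m
Formula: SPL = Lw + 10 * log10(Q / (4 * pi * r^2))
Compute 4 * pi * r^2 = 4 * pi * 11.6^2 = 1690.9308
Compute Q / denom = 8 / 1690.9308 = 0.00473112
Compute 10 * log10(0.00473112) = -23.2504
SPL = 103.0 + (-23.2504) = 79.75

79.75 dB


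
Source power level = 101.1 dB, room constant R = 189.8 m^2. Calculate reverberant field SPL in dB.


Given values:
  Lw = 101.1 dB, R = 189.8 m^2
Formula: SPL = Lw + 10 * log10(4 / R)
Compute 4 / R = 4 / 189.8 = 0.021075
Compute 10 * log10(0.021075) = -16.7623
SPL = 101.1 + (-16.7623) = 84.34

84.34 dB


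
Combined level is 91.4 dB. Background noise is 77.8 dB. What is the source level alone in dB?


Given values:
  L_total = 91.4 dB, L_bg = 77.8 dB
Formula: L_source = 10 * log10(10^(L_total/10) - 10^(L_bg/10))
Convert to linear:
  10^(91.4/10) = 1380384264.6029
  10^(77.8/10) = 60255958.6074
Difference: 1380384264.6029 - 60255958.6074 = 1320128305.9955
L_source = 10 * log10(1320128305.9955) = 91.21

91.21 dB


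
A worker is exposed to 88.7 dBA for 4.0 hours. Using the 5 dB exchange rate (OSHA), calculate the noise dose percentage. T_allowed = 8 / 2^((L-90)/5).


Given values:
  L = 88.7 dBA, T = 4.0 hours
Formula: T_allowed = 8 / 2^((L - 90) / 5)
Compute exponent: (88.7 - 90) / 5 = -0.26
Compute 2^(-0.26) = 0.835088
T_allowed = 8 / 0.835088 = 9.579829 hours
Dose = (T / T_allowed) * 100
Dose = (4.0 / 9.579829) * 100 = 41.75

41.75 %


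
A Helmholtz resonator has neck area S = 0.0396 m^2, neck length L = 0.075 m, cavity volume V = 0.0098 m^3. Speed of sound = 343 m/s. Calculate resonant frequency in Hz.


Given values:
  S = 0.0396 m^2, L = 0.075 m, V = 0.0098 m^3, c = 343 m/s
Formula: f = (c / (2*pi)) * sqrt(S / (V * L))
Compute V * L = 0.0098 * 0.075 = 0.000735
Compute S / (V * L) = 0.0396 / 0.000735 = 53.8776
Compute sqrt(53.8776) = 7.340136
Compute c / (2*pi) = 343 / 6.283185 = 54.590148
f = 54.590148 * 7.340136 = 400.7

400.7 Hz


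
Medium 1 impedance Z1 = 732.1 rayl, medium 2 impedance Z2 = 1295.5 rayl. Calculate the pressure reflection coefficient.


Given values:
  Z1 = 732.1 rayl, Z2 = 1295.5 rayl
Formula: R = (Z2 - Z1) / (Z2 + Z1)
Numerator: Z2 - Z1 = 1295.5 - 732.1 = 563.4
Denominator: Z2 + Z1 = 1295.5 + 732.1 = 2027.6
R = 563.4 / 2027.6 = 0.2779

0.2779


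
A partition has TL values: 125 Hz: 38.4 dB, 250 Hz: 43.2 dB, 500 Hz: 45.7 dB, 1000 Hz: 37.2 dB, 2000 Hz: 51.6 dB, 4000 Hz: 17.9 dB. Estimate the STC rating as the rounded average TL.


Given TL values at each frequency:
  125 Hz: 38.4 dB
  250 Hz: 43.2 dB
  500 Hz: 45.7 dB
  1000 Hz: 37.2 dB
  2000 Hz: 51.6 dB
  4000 Hz: 17.9 dB
Formula: STC ~ round(average of TL values)
Sum = 38.4 + 43.2 + 45.7 + 37.2 + 51.6 + 17.9 = 234.0
Average = 234.0 / 6 = 39.0
Rounded: 39

39


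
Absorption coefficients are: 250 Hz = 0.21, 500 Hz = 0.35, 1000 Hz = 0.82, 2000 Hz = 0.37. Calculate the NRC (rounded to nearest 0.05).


Given values:
  a_250 = 0.21, a_500 = 0.35
  a_1000 = 0.82, a_2000 = 0.37
Formula: NRC = (a250 + a500 + a1000 + a2000) / 4
Sum = 0.21 + 0.35 + 0.82 + 0.37 = 1.75
NRC = 1.75 / 4 = 0.4375
Rounded to nearest 0.05: 0.45

0.45


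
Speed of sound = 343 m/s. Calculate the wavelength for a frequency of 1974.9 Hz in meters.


Given values:
  c = 343 m/s, f = 1974.9 Hz
Formula: lambda = c / f
lambda = 343 / 1974.9
lambda = 0.1737

0.1737 m


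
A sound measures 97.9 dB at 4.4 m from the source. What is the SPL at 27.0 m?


Given values:
  SPL1 = 97.9 dB, r1 = 4.4 m, r2 = 27.0 m
Formula: SPL2 = SPL1 - 20 * log10(r2 / r1)
Compute ratio: r2 / r1 = 27.0 / 4.4 = 6.1364
Compute log10: log10(6.1364) = 0.787914
Compute drop: 20 * 0.787914 = 15.7583
SPL2 = 97.9 - 15.7583 = 82.14

82.14 dB


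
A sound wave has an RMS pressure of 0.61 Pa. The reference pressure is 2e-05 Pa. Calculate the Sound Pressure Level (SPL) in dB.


Given values:
  p = 0.61 Pa
  p_ref = 2e-05 Pa
Formula: SPL = 20 * log10(p / p_ref)
Compute ratio: p / p_ref = 0.61 / 2e-05 = 30500
Compute log10: log10(30500) = 4.4843
Multiply: SPL = 20 * 4.4843 = 89.69

89.69 dB


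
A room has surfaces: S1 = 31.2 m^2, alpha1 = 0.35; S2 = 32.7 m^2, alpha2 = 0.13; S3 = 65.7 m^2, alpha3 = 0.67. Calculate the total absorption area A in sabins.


Given surfaces:
  Surface 1: 31.2 * 0.35 = 10.92
  Surface 2: 32.7 * 0.13 = 4.251
  Surface 3: 65.7 * 0.67 = 44.019
Formula: A = sum(Si * alpha_i)
A = 10.92 + 4.251 + 44.019
A = 59.19

59.19 sabins


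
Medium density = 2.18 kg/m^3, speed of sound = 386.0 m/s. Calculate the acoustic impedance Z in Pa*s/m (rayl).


Given values:
  rho = 2.18 kg/m^3
  c = 386.0 m/s
Formula: Z = rho * c
Z = 2.18 * 386.0
Z = 841.48

841.48 rayl


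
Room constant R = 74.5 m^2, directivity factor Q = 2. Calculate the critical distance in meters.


Given values:
  R = 74.5 m^2, Q = 2
Formula: d_c = 0.141 * sqrt(Q * R)
Compute Q * R = 2 * 74.5 = 149.0
Compute sqrt(149.0) = 12.2066
d_c = 0.141 * 12.2066 = 1.721

1.721 m


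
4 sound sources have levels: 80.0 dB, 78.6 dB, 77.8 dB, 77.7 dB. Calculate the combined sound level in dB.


Formula: L_total = 10 * log10( sum(10^(Li/10)) )
  Source 1: 10^(80.0/10) = 100000000.0
  Source 2: 10^(78.6/10) = 72443596.0075
  Source 3: 10^(77.8/10) = 60255958.6074
  Source 4: 10^(77.7/10) = 58884365.5356
Sum of linear values = 291583920.1505
L_total = 10 * log10(291583920.1505) = 84.65

84.65 dB


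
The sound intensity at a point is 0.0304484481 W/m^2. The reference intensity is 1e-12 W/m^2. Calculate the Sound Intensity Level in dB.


Given values:
  I = 0.0304484481 W/m^2
  I_ref = 1e-12 W/m^2
Formula: SIL = 10 * log10(I / I_ref)
Compute ratio: I / I_ref = 30448448100
Compute log10: log10(30448448100) = 10.483565
Multiply: SIL = 10 * 10.483565 = 104.84

104.84 dB


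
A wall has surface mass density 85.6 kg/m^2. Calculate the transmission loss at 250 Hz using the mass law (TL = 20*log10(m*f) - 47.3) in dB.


Given values:
  m = 85.6 kg/m^2, f = 250 Hz
Formula: TL = 20 * log10(m * f) - 47.3
Compute m * f = 85.6 * 250 = 21400.0
Compute log10(21400.0) = 4.330414
Compute 20 * 4.330414 = 86.6083
TL = 86.6083 - 47.3 = 39.31

39.31 dB


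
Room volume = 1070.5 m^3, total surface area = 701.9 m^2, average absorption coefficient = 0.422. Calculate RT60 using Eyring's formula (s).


Given values:
  V = 1070.5 m^3, S = 701.9 m^2, alpha = 0.422
Formula: RT60 = 0.161 * V / (-S * ln(1 - alpha))
Compute ln(1 - 0.422) = ln(0.578) = -0.548181
Denominator: -701.9 * -0.548181 = 384.7682
Numerator: 0.161 * 1070.5 = 172.3505
RT60 = 172.3505 / 384.7682 = 0.448

0.448 s


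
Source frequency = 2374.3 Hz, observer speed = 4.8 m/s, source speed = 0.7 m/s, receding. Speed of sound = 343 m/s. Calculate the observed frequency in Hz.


Given values:
  f_s = 2374.3 Hz, v_o = 4.8 m/s, v_s = 0.7 m/s
  Direction: receding
Formula: f_o = f_s * (c - v_o) / (c + v_s)
Numerator: c - v_o = 343 - 4.8 = 338.2
Denominator: c + v_s = 343 + 0.7 = 343.7
f_o = 2374.3 * 338.2 / 343.7 = 2336.31

2336.31 Hz


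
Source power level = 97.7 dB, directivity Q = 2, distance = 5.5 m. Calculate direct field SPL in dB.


Given values:
  Lw = 97.7 dB, Q = 2, r = 5.5 m
Formula: SPL = Lw + 10 * log10(Q / (4 * pi * r^2))
Compute 4 * pi * r^2 = 4 * pi * 5.5^2 = 380.1327
Compute Q / denom = 2 / 380.1327 = 0.00526132
Compute 10 * log10(0.00526132) = -22.7891
SPL = 97.7 + (-22.7891) = 74.91

74.91 dB


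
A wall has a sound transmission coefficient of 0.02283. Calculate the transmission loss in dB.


Given values:
  tau = 0.02283
Formula: TL = 10 * log10(1 / tau)
Compute 1 / tau = 1 / 0.02283 = 43.802
Compute log10(43.802) = 1.641494
TL = 10 * 1.641494 = 16.41

16.41 dB


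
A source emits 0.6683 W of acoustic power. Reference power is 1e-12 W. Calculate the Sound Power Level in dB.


Given values:
  W = 0.6683 W
  W_ref = 1e-12 W
Formula: SWL = 10 * log10(W / W_ref)
Compute ratio: W / W_ref = 668300000000
Compute log10: log10(668300000000) = 11.824971
Multiply: SWL = 10 * 11.824971 = 118.25

118.25 dB


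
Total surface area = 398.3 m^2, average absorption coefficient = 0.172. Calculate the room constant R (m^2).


Given values:
  S = 398.3 m^2, alpha = 0.172
Formula: R = S * alpha / (1 - alpha)
Numerator: 398.3 * 0.172 = 68.5076
Denominator: 1 - 0.172 = 0.828
R = 68.5076 / 0.828 = 82.74

82.74 m^2


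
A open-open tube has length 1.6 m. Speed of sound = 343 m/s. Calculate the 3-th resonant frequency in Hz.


Given values:
  Tube type: open-open, L = 1.6 m, c = 343 m/s, n = 3
Formula: f_n = n * c / (2 * L)
Compute 2 * L = 2 * 1.6 = 3.2
f = 3 * 343 / 3.2
f = 321.56

321.56 Hz


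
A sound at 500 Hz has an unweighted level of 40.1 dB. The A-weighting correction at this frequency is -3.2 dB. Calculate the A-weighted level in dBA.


Given values:
  SPL = 40.1 dB
  A-weighting at 500 Hz = -3.2 dB
Formula: L_A = SPL + A_weight
L_A = 40.1 + (-3.2)
L_A = 36.9

36.9 dBA


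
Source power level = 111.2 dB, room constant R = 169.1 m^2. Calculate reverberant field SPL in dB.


Given values:
  Lw = 111.2 dB, R = 169.1 m^2
Formula: SPL = Lw + 10 * log10(4 / R)
Compute 4 / R = 4 / 169.1 = 0.023655
Compute 10 * log10(0.023655) = -16.2608
SPL = 111.2 + (-16.2608) = 94.94

94.94 dB


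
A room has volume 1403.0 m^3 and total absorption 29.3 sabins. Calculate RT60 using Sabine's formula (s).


Given values:
  V = 1403.0 m^3
  A = 29.3 sabins
Formula: RT60 = 0.161 * V / A
Numerator: 0.161 * 1403.0 = 225.883
RT60 = 225.883 / 29.3 = 7.709

7.709 s


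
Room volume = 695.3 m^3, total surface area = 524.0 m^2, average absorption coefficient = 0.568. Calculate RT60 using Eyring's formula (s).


Given values:
  V = 695.3 m^3, S = 524.0 m^2, alpha = 0.568
Formula: RT60 = 0.161 * V / (-S * ln(1 - alpha))
Compute ln(1 - 0.568) = ln(0.432) = -0.83933
Denominator: -524.0 * -0.83933 = 439.8089
Numerator: 0.161 * 695.3 = 111.9433
RT60 = 111.9433 / 439.8089 = 0.255

0.255 s


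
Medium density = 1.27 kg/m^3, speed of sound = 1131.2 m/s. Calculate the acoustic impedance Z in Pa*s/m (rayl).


Given values:
  rho = 1.27 kg/m^3
  c = 1131.2 m/s
Formula: Z = rho * c
Z = 1.27 * 1131.2
Z = 1436.62

1436.62 rayl


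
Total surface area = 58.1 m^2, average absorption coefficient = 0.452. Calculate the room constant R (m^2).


Given values:
  S = 58.1 m^2, alpha = 0.452
Formula: R = S * alpha / (1 - alpha)
Numerator: 58.1 * 0.452 = 26.2612
Denominator: 1 - 0.452 = 0.548
R = 26.2612 / 0.548 = 47.92

47.92 m^2


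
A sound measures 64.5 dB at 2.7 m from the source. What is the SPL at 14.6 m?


Given values:
  SPL1 = 64.5 dB, r1 = 2.7 m, r2 = 14.6 m
Formula: SPL2 = SPL1 - 20 * log10(r2 / r1)
Compute ratio: r2 / r1 = 14.6 / 2.7 = 5.4074
Compute log10: log10(5.4074) = 0.732988
Compute drop: 20 * 0.732988 = 14.6598
SPL2 = 64.5 - 14.6598 = 49.84

49.84 dB


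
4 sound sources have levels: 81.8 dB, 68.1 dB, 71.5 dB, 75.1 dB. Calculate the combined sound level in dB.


Formula: L_total = 10 * log10( sum(10^(Li/10)) )
  Source 1: 10^(81.8/10) = 151356124.8436
  Source 2: 10^(68.1/10) = 6456542.2903
  Source 3: 10^(71.5/10) = 14125375.4462
  Source 4: 10^(75.1/10) = 32359365.693
Sum of linear values = 204297408.2731
L_total = 10 * log10(204297408.2731) = 83.1

83.1 dB


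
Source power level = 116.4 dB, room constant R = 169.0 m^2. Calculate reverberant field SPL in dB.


Given values:
  Lw = 116.4 dB, R = 169.0 m^2
Formula: SPL = Lw + 10 * log10(4 / R)
Compute 4 / R = 4 / 169.0 = 0.023669
Compute 10 * log10(0.023669) = -16.2582
SPL = 116.4 + (-16.2582) = 100.14

100.14 dB


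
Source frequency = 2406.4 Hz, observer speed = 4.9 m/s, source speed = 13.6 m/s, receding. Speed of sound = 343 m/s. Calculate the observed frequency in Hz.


Given values:
  f_s = 2406.4 Hz, v_o = 4.9 m/s, v_s = 13.6 m/s
  Direction: receding
Formula: f_o = f_s * (c - v_o) / (c + v_s)
Numerator: c - v_o = 343 - 4.9 = 338.1
Denominator: c + v_s = 343 + 13.6 = 356.6
f_o = 2406.4 * 338.1 / 356.6 = 2281.56

2281.56 Hz


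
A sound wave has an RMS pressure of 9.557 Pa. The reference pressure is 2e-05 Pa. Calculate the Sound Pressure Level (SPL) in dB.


Given values:
  p = 9.557 Pa
  p_ref = 2e-05 Pa
Formula: SPL = 20 * log10(p / p_ref)
Compute ratio: p / p_ref = 9.557 / 2e-05 = 477850
Compute log10: log10(477850) = 5.679292
Multiply: SPL = 20 * 5.679292 = 113.59

113.59 dB


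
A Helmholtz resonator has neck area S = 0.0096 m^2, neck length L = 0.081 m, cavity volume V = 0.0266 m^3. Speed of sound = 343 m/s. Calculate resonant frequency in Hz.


Given values:
  S = 0.0096 m^2, L = 0.081 m, V = 0.0266 m^3, c = 343 m/s
Formula: f = (c / (2*pi)) * sqrt(S / (V * L))
Compute V * L = 0.0266 * 0.081 = 0.0021546
Compute S / (V * L) = 0.0096 / 0.0021546 = 4.4556
Compute sqrt(4.4556) = 2.110829
Compute c / (2*pi) = 343 / 6.283185 = 54.590148
f = 54.590148 * 2.110829 = 115.23

115.23 Hz


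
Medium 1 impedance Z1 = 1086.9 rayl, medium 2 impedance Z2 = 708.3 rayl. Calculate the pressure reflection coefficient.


Given values:
  Z1 = 1086.9 rayl, Z2 = 708.3 rayl
Formula: R = (Z2 - Z1) / (Z2 + Z1)
Numerator: Z2 - Z1 = 708.3 - 1086.9 = -378.6
Denominator: Z2 + Z1 = 708.3 + 1086.9 = 1795.2
R = -378.6 / 1795.2 = -0.2109

-0.2109


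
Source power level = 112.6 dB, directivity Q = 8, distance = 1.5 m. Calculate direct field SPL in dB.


Given values:
  Lw = 112.6 dB, Q = 8, r = 1.5 m
Formula: SPL = Lw + 10 * log10(Q / (4 * pi * r^2))
Compute 4 * pi * r^2 = 4 * pi * 1.5^2 = 28.2743
Compute Q / denom = 8 / 28.2743 = 0.28294246
Compute 10 * log10(0.28294246) = -5.483
SPL = 112.6 + (-5.483) = 107.12

107.12 dB


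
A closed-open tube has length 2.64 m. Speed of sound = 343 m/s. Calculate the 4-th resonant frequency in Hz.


Given values:
  Tube type: closed-open, L = 2.64 m, c = 343 m/s, n = 4
Formula: f_n = (2n - 1) * c / (4 * L)
Compute 2n - 1 = 2*4 - 1 = 7
Compute 4 * L = 4 * 2.64 = 10.56
f = 7 * 343 / 10.56
f = 227.37

227.37 Hz


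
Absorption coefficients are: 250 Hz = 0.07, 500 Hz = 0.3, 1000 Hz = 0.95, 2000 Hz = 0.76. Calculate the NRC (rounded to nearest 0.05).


Given values:
  a_250 = 0.07, a_500 = 0.3
  a_1000 = 0.95, a_2000 = 0.76
Formula: NRC = (a250 + a500 + a1000 + a2000) / 4
Sum = 0.07 + 0.3 + 0.95 + 0.76 = 2.08
NRC = 2.08 / 4 = 0.52
Rounded to nearest 0.05: 0.5

0.5


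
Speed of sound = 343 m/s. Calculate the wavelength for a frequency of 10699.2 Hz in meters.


Given values:
  c = 343 m/s, f = 10699.2 Hz
Formula: lambda = c / f
lambda = 343 / 10699.2
lambda = 0.0321

0.0321 m
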